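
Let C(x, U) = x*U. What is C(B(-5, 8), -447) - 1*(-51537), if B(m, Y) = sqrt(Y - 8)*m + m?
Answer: 53772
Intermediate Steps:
B(m, Y) = m + m*sqrt(-8 + Y) (B(m, Y) = sqrt(-8 + Y)*m + m = m*sqrt(-8 + Y) + m = m + m*sqrt(-8 + Y))
C(x, U) = U*x
C(B(-5, 8), -447) - 1*(-51537) = -(-2235)*(1 + sqrt(-8 + 8)) - 1*(-51537) = -(-2235)*(1 + sqrt(0)) + 51537 = -(-2235)*(1 + 0) + 51537 = -(-2235) + 51537 = -447*(-5) + 51537 = 2235 + 51537 = 53772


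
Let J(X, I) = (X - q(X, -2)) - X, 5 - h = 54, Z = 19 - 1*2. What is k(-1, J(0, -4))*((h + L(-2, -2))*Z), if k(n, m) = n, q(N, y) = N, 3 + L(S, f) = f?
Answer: 918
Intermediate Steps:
L(S, f) = -3 + f
Z = 17 (Z = 19 - 2 = 17)
h = -49 (h = 5 - 1*54 = 5 - 54 = -49)
J(X, I) = -X (J(X, I) = (X - X) - X = 0 - X = -X)
k(-1, J(0, -4))*((h + L(-2, -2))*Z) = -(-49 + (-3 - 2))*17 = -(-49 - 5)*17 = -(-54)*17 = -1*(-918) = 918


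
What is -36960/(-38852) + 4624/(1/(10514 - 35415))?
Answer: -101670582952/883 ≈ -1.1514e+8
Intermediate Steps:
-36960/(-38852) + 4624/(1/(10514 - 35415)) = -36960*(-1/38852) + 4624/(1/(-24901)) = 840/883 + 4624/(-1/24901) = 840/883 + 4624*(-24901) = 840/883 - 115142224 = -101670582952/883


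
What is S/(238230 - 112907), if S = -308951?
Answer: -308951/125323 ≈ -2.4652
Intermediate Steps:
S/(238230 - 112907) = -308951/(238230 - 112907) = -308951/125323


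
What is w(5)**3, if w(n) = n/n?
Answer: 1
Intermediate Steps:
w(n) = 1
w(5)**3 = 1**3 = 1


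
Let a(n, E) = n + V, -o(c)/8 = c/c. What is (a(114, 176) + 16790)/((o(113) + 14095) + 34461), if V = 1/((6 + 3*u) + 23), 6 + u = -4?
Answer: 16903/48548 ≈ 0.34817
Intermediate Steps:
u = -10 (u = -6 - 4 = -10)
o(c) = -8 (o(c) = -8*c/c = -8*1 = -8)
V = -1 (V = 1/((6 + 3*(-10)) + 23) = 1/((6 - 30) + 23) = 1/(-24 + 23) = 1/(-1) = -1)
a(n, E) = -1 + n (a(n, E) = n - 1 = -1 + n)
(a(114, 176) + 16790)/((o(113) + 14095) + 34461) = ((-1 + 114) + 16790)/((-8 + 14095) + 34461) = (113 + 16790)/(14087 + 34461) = 16903/48548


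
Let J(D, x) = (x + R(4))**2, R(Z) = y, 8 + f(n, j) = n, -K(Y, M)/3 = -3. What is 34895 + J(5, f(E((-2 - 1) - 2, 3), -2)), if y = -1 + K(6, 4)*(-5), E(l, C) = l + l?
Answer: 38991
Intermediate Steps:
K(Y, M) = 9 (K(Y, M) = -3*(-3) = 9)
E(l, C) = 2*l
f(n, j) = -8 + n
y = -46 (y = -1 + 9*(-5) = -1 - 45 = -46)
R(Z) = -46
J(D, x) = (-46 + x)**2 (J(D, x) = (x - 46)**2 = (-46 + x)**2)
34895 + J(5, f(E((-2 - 1) - 2, 3), -2)) = 34895 + (-46 + (-8 + 2*((-2 - 1) - 2)))**2 = 34895 + (-46 + (-8 + 2*(-3 - 2)))**2 = 34895 + (-46 + (-8 + 2*(-5)))**2 = 34895 + (-46 + (-8 - 10))**2 = 34895 + (-46 - 18)**2 = 34895 + (-64)**2 = 34895 + 4096 = 38991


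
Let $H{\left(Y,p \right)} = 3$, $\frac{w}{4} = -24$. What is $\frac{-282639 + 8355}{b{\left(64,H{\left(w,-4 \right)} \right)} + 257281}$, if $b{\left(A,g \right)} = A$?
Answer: $- \frac{274284}{257345} \approx -1.0658$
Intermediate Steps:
$w = -96$ ($w = 4 \left(-24\right) = -96$)
$\frac{-282639 + 8355}{b{\left(64,H{\left(w,-4 \right)} \right)} + 257281} = \frac{-282639 + 8355}{64 + 257281} = - \frac{274284}{257345}$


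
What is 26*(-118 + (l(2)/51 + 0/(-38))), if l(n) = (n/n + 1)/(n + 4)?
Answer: -469378/153 ≈ -3067.8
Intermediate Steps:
l(n) = 2/(4 + n) (l(n) = (1 + 1)/(4 + n) = 2/(4 + n))
26*(-118 + (l(2)/51 + 0/(-38))) = 26*(-118 + ((2/(4 + 2))/51 + 0/(-38))) = 26*(-118 + ((2/6)*(1/51) + 0*(-1/38))) = 26*(-118 + ((2*(1/6))*(1/51) + 0)) = 26*(-118 + ((1/3)*(1/51) + 0)) = 26*(-118 + (1/153 + 0)) = 26*(-118 + 1/153) = 26*(-18053/153) = -469378/153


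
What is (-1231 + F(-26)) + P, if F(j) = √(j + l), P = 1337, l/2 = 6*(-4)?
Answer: 106 + I*√74 ≈ 106.0 + 8.6023*I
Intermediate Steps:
l = -48 (l = 2*(6*(-4)) = 2*(-24) = -48)
F(j) = √(-48 + j) (F(j) = √(j - 48) = √(-48 + j))
(-1231 + F(-26)) + P = (-1231 + √(-48 - 26)) + 1337 = (-1231 + √(-74)) + 1337 = (-1231 + I*√74) + 1337 = 106 + I*√74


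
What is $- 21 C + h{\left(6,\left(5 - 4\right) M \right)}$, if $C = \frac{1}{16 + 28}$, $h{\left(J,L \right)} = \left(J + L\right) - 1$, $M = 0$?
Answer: $\frac{199}{44} \approx 4.5227$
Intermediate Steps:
$h{\left(J,L \right)} = -1 + J + L$
$C = \frac{1}{44} \approx 0.022727$
$- 21 C + h{\left(6,\left(5 - 4\right) M \right)} = \left(-21\right) \frac{1}{44} + \left(-1 + 6 + \left(5 - 4\right) 0\right) = - \frac{21}{44} + \left(-1 + 6 + 1 \cdot 0\right) = - \frac{21}{44} + \left(-1 + 6 + 0\right) = - \frac{21}{44} + 5 = \frac{199}{44}$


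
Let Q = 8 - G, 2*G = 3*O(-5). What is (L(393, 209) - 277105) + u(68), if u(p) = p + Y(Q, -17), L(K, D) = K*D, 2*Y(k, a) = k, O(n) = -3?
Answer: -779575/4 ≈ -1.9489e+5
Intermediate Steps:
G = -9/2 (G = (3*(-3))/2 = (½)*(-9) = -9/2 ≈ -4.5000)
Q = 25/2 (Q = 8 - 1*(-9/2) = 8 + 9/2 = 25/2 ≈ 12.500)
Y(k, a) = k/2
L(K, D) = D*K
u(p) = 25/4 + p (u(p) = p + (½)*(25/2) = p + 25/4 = 25/4 + p)
(L(393, 209) - 277105) + u(68) = (209*393 - 277105) + (25/4 + 68) = (82137 - 277105) + 297/4 = -194968 + 297/4 = -779575/4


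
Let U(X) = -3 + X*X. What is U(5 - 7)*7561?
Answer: 7561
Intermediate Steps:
U(X) = -3 + X**2
U(5 - 7)*7561 = (-3 + (5 - 7)**2)*7561 = (-3 + (-2)**2)*7561 = (-3 + 4)*7561 = 1*7561 = 7561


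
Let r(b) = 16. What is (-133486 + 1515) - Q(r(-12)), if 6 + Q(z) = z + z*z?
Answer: -132237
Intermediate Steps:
Q(z) = -6 + z + z² (Q(z) = -6 + (z + z*z) = -6 + (z + z²) = -6 + z + z²)
(-133486 + 1515) - Q(r(-12)) = (-133486 + 1515) - (-6 + 16 + 16²) = -131971 - (-6 + 16 + 256) = -131971 - 1*266 = -131971 - 266 = -132237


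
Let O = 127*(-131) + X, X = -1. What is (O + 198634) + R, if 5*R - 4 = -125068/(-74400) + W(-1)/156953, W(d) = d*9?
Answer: 85694989550621/470859000 ≈ 1.8200e+5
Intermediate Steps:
W(d) = 9*d
O = -16638 (O = 127*(-131) - 1 = -16637 - 1 = -16638)
R = 534986621/470859000 (R = ⅘ + (-125068/(-74400) + (9*(-1))/156953)/5 = ⅘ + (-125068*(-1/74400) - 9*1/156953)/5 = ⅘ + (31267/18600 - 9/156953)/5 = ⅘ + (⅕)*(158299421/94171800) = ⅘ + 158299421/470859000 = 534986621/470859000 ≈ 1.1362)
(O + 198634) + R = (-16638 + 198634) + 534986621/470859000 = 181996 + 534986621/470859000 = 85694989550621/470859000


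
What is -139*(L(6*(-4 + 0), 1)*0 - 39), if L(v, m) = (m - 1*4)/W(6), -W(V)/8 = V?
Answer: 5421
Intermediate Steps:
W(V) = -8*V
L(v, m) = 1/12 - m/48 (L(v, m) = (m - 1*4)/((-8*6)) = (m - 4)/(-48) = (-4 + m)*(-1/48) = 1/12 - m/48)
-139*(L(6*(-4 + 0), 1)*0 - 39) = -139*((1/12 - 1/48*1)*0 - 39) = -139*((1/12 - 1/48)*0 - 39) = -139*((1/16)*0 - 39) = -139*(0 - 39) = -139*(-39) = 5421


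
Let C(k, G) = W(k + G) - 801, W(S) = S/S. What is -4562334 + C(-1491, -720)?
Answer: -4563134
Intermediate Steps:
W(S) = 1
C(k, G) = -800 (C(k, G) = 1 - 801 = -800)
-4562334 + C(-1491, -720) = -4562334 - 800 = -4563134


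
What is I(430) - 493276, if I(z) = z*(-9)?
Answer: -497146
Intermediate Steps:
I(z) = -9*z
I(430) - 493276 = -9*430 - 493276 = -3870 - 493276 = -497146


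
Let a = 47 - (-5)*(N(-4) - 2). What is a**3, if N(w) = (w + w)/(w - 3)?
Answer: 26730899/343 ≈ 77933.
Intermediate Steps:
N(w) = 2*w/(-3 + w) (N(w) = (2*w)/(-3 + w) = 2*w/(-3 + w))
a = 299/7 (a = 47 - (-5)*(2*(-4)/(-3 - 4) - 2) = 47 - (-5)*(2*(-4)/(-7) - 2) = 47 - (-5)*(2*(-4)*(-1/7) - 2) = 47 - (-5)*(8/7 - 2) = 47 - (-5)*(-6)/7 = 47 - 1*30/7 = 47 - 30/7 = 299/7 ≈ 42.714)
a**3 = (299/7)**3 = 26730899/343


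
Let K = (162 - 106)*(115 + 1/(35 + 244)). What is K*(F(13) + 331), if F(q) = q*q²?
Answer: 4542350848/279 ≈ 1.6281e+7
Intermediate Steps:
F(q) = q³
K = 1796816/279 (K = 56*(115 + 1/279) = 56*(32086/279) = 1796816/279 ≈ 6440.2)
K*(F(13) + 331) = 1796816*(13³ + 331)/279 = 1796816*(2197 + 331)/279 = (1796816/279)*2528 = 4542350848/279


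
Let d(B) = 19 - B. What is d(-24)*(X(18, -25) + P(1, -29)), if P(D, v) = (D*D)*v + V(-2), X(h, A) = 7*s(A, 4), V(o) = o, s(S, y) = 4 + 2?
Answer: 473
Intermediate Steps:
s(S, y) = 6
X(h, A) = 42 (X(h, A) = 7*6 = 42)
P(D, v) = -2 + v*D² (P(D, v) = (D*D)*v - 2 = D²*v - 2 = v*D² - 2 = -2 + v*D²)
d(-24)*(X(18, -25) + P(1, -29)) = (19 - 1*(-24))*(42 + (-2 - 29*1²)) = (19 + 24)*(42 + (-2 - 29*1)) = 43*(42 + (-2 - 29)) = 43*(42 - 31) = 43*11 = 473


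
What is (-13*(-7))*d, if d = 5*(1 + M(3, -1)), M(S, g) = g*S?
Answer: -910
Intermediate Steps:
M(S, g) = S*g
d = -10 (d = 5*(1 + 3*(-1)) = 5*(1 - 3) = 5*(-2) = -10)
(-13*(-7))*d = -13*(-7)*(-10) = 91*(-10) = -910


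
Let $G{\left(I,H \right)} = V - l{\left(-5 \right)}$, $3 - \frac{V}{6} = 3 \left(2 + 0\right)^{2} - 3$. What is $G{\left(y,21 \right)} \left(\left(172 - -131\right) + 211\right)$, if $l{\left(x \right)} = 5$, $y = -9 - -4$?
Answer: $-21074$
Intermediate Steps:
$y = -5$ ($y = -9 + 4 = -5$)
$V = -36$ ($V = 18 - 6 \left(3 \left(2 + 0\right)^{2} - 3\right) = 18 - 6 \left(3 \cdot 2^{2} - 3\right) = 18 - 6 \left(3 \cdot 4 - 3\right) = 18 - 6 \left(12 - 3\right) = 18 - 54 = -36$)
$G{\left(I,H \right)} = -41$ ($G{\left(I,H \right)} = -36 - 5 = -41$)
$G{\left(y,21 \right)} \left(\left(172 - -131\right) + 211\right) = - 41 \left(\left(172 - -131\right) + 211\right) = - 41 \left(\left(172 + 131\right) + 211\right) = - 41 \left(303 + 211\right) = \left(-41\right) 514 = -21074$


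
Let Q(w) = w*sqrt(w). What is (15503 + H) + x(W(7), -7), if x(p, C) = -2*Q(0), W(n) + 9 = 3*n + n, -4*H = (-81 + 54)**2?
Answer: 61283/4 ≈ 15321.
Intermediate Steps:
Q(w) = w**(3/2)
H = -729/4 (H = -(-81 + 54)**2/4 = -1/4*(-27)**2 = -1/4*729 = -729/4 ≈ -182.25)
W(n) = -9 + 4*n (W(n) = -9 + (3*n + n) = -9 + 4*n)
x(p, C) = 0 (x(p, C) = -2*0**(3/2) = -2*0 = 0)
(15503 + H) + x(W(7), -7) = (15503 - 729/4) + 0 = 61283/4 + 0 = 61283/4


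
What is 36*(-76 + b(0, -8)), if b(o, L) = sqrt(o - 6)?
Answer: -2736 + 36*I*sqrt(6) ≈ -2736.0 + 88.182*I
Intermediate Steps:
b(o, L) = sqrt(-6 + o)
36*(-76 + b(0, -8)) = 36*(-76 + sqrt(-6 + 0)) = 36*(-76 + sqrt(-6)) = 36*(-76 + I*sqrt(6)) = -2736 + 36*I*sqrt(6)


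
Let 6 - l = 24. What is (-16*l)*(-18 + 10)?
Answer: -2304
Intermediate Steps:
l = -18 (l = 6 - 1*24 = 6 - 24 = -18)
(-16*l)*(-18 + 10) = (-16*(-18))*(-18 + 10) = 288*(-8) = -2304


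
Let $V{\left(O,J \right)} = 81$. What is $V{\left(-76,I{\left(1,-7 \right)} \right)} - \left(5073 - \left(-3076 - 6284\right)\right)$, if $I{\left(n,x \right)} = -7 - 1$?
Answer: $-14352$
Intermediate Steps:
$I{\left(n,x \right)} = -8$ ($I{\left(n,x \right)} = -7 - 1 = -8$)
$V{\left(-76,I{\left(1,-7 \right)} \right)} - \left(5073 - \left(-3076 - 6284\right)\right) = 81 - \left(5073 - \left(-3076 - 6284\right)\right) = 81 - \left(5073 - -9360\right) = 81 - \left(5073 + 9360\right) = 81 - 14433 = -14352$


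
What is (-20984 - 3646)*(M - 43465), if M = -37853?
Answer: 2002862340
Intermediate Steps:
(-20984 - 3646)*(M - 43465) = (-20984 - 3646)*(-37853 - 43465) = -24630*(-81318) = 2002862340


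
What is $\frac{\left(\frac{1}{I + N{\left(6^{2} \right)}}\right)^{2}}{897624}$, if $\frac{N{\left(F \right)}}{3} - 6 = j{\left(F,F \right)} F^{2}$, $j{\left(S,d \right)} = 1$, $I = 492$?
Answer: $\frac{1}{17362206048096} \approx 5.7596 \cdot 10^{-14}$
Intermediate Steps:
$N{\left(F \right)} = 18 + 3 F^{2}$ ($N{\left(F \right)} = 18 + 3 \cdot 1 F^{2} = 18 + 3 F^{2}$)
$\frac{\left(\frac{1}{I + N{\left(6^{2} \right)}}\right)^{2}}{897624} = \frac{\left(\frac{1}{492 + \left(18 + 3 \left(6^{2}\right)^{2}\right)}\right)^{2}}{897624} = \left(\frac{1}{492 + \left(18 + 3 \cdot 36^{2}\right)}\right)^{2} \cdot \frac{1}{897624} = \left(\frac{1}{492 + \left(18 + 3 \cdot 1296\right)}\right)^{2} \cdot \frac{1}{897624} = \left(\frac{1}{492 + \left(18 + 3888\right)}\right)^{2} \cdot \frac{1}{897624} = \left(\frac{1}{492 + 3906}\right)^{2} \cdot \frac{1}{897624} = \left(\frac{1}{4398}\right)^{2} \cdot \frac{1}{897624} = \frac{1}{19342404} \cdot \frac{1}{897624} = \frac{1}{17362206048096}$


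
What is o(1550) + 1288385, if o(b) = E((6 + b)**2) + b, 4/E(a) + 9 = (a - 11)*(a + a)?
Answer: 15122870033351650589/11723745795991 ≈ 1.2899e+6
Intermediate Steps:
E(a) = 4/(-9 + 2*a*(-11 + a)) (E(a) = 4/(-9 + (a - 11)*(a + a)) = 4/(-9 + (-11 + a)*(2*a)) = 4/(-9 + 2*a*(-11 + a)))
o(b) = b + 4/(-9 - 22*(6 + b)**2 + 2*(6 + b)**4) (o(b) = 4/(-9 - 22*(6 + b)**2 + 2*((6 + b)**2)**2) + b = 4/(-9 - 22*(6 + b)**2 + 2*(6 + b)**4) + b = b + 4/(-9 - 22*(6 + b)**2 + 2*(6 + b)**4))
o(1550) + 1288385 = (1550 - 4/(9 - 2*(6 + 1550)**4 + 22*(6 + 1550)**2)) + 1288385 = (1550 - 4/(9 - 2*1556**4 + 22*1556**2)) + 1288385 = (1550 - 4/(9 - 2*5861899530496 + 22*2421136)) + 1288385 = (1550 - 4/(9 - 11723799060992 + 53264992)) + 1288385 = (1550 - 4/(-11723745795991)) + 1288385 = (1550 - 4*(-1/11723745795991)) + 1288385 = (1550 + 4/11723745795991) + 1288385 = 18171805983786054/11723745795991 + 1288385 = 15122870033351650589/11723745795991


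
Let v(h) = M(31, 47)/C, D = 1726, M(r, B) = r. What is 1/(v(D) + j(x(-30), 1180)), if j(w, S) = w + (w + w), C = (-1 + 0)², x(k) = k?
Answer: -1/59 ≈ -0.016949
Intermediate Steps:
C = 1 (C = (-1)² = 1)
j(w, S) = 3*w (j(w, S) = w + 2*w = 3*w)
v(h) = 31 (v(h) = 31/1 = 31*1 = 31)
1/(v(D) + j(x(-30), 1180)) = 1/(31 + 3*(-30)) = 1/(31 - 90) = 1/(-59) = -1/59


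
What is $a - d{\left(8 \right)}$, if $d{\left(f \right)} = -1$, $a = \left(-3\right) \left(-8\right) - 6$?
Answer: $19$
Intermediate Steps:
$a = 18$ ($a = 24 - 6 = 18$)
$a - d{\left(8 \right)} = 18 - -1 = 18 + 1 = 19$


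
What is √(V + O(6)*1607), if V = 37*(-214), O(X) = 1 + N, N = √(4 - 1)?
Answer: √(-6311 + 1607*√3) ≈ 59.394*I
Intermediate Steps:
N = √3 ≈ 1.7320
O(X) = 1 + √3
V = -7918
√(V + O(6)*1607) = √(-7918 + (1 + √3)*1607) = √(-7918 + (1607 + 1607*√3)) = √(-6311 + 1607*√3)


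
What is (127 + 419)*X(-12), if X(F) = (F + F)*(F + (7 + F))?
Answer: 222768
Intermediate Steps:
X(F) = 2*F*(7 + 2*F) (X(F) = (2*F)*(7 + 2*F) = 2*F*(7 + 2*F))
(127 + 419)*X(-12) = (127 + 419)*(2*(-12)*(7 + 2*(-12))) = 546*(2*(-12)*(7 - 24)) = 546*(2*(-12)*(-17)) = 546*408 = 222768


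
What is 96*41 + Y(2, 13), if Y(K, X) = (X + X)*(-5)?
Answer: 3806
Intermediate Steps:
Y(K, X) = -10*X (Y(K, X) = (2*X)*(-5) = -10*X)
96*41 + Y(2, 13) = 96*41 - 10*13 = 3936 - 130 = 3806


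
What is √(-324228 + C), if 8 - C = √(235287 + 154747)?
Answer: √(-324220 - √390034) ≈ 569.95*I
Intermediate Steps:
C = 8 - √390034 (C = 8 - √(235287 + 154747) = 8 - √390034 ≈ -616.53)
√(-324228 + C) = √(-324228 + (8 - √390034)) = √(-324220 - √390034)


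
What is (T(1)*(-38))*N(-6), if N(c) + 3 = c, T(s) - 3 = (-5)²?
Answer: 9576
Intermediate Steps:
T(s) = 28 (T(s) = 3 + (-5)² = 3 + 25 = 28)
N(c) = -3 + c
(T(1)*(-38))*N(-6) = (28*(-38))*(-3 - 6) = -1064*(-9) = 9576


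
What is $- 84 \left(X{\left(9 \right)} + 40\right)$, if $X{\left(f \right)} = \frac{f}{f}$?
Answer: $-3444$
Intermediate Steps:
$X{\left(f \right)} = 1$
$- 84 \left(X{\left(9 \right)} + 40\right) = - 84 \left(1 + 40\right) = \left(-84\right) 41 = -3444$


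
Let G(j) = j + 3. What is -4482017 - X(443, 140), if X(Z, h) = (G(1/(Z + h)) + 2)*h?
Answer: -2613424151/583 ≈ -4.4827e+6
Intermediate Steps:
G(j) = 3 + j
X(Z, h) = h*(5 + 1/(Z + h)) (X(Z, h) = ((3 + 1/(Z + h)) + 2)*h = (5 + 1/(Z + h))*h = h*(5 + 1/(Z + h)))
-4482017 - X(443, 140) = -4482017 - 140*(1 + 5*443 + 5*140)/(443 + 140) = -4482017 - 140*(1 + 2215 + 700)/583 = -4482017 - 140*2916/583 = -4482017 - 1*408240/583 = -4482017 - 408240/583 = -2613424151/583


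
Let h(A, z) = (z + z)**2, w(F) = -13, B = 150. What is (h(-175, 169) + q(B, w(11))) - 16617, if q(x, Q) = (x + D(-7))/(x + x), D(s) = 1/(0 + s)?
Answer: 205017749/2100 ≈ 97628.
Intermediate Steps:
D(s) = 1/s
q(x, Q) = (-1/7 + x)/(2*x) (q(x, Q) = (x + 1/(-7))/(x + x) = (x - 1/7)/((2*x)) = (-1/7 + x)*(1/(2*x)) = (-1/7 + x)/(2*x))
h(A, z) = 4*z**2 (h(A, z) = (2*z)**2 = 4*z**2)
(h(-175, 169) + q(B, w(11))) - 16617 = (4*169**2 + (1/14)*(-1 + 7*150)/150) - 16617 = (4*28561 + (1/14)*(1/150)*(-1 + 1050)) - 16617 = (114244 + (1/14)*(1/150)*1049) - 16617 = (114244 + 1049/2100) - 16617 = 239913449/2100 - 16617 = 205017749/2100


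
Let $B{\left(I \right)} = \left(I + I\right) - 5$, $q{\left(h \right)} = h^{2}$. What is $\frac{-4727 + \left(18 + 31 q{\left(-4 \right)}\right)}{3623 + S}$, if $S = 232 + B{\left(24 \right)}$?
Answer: $- \frac{4213}{3898} \approx -1.0808$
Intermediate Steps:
$B{\left(I \right)} = -5 + 2 I$ ($B{\left(I \right)} = 2 I - 5 = -5 + 2 I$)
$S = 275$ ($S = 232 + \left(-5 + 2 \cdot 24\right) = 232 + \left(-5 + 48\right) = 232 + 43 = 275$)
$\frac{-4727 + \left(18 + 31 q{\left(-4 \right)}\right)}{3623 + S} = \frac{-4727 + \left(18 + 31 \left(-4\right)^{2}\right)}{3623 + 275} = \frac{-4727 + \left(18 + 31 \cdot 16\right)}{3898} = \left(-4727 + \left(18 + 496\right)\right) \frac{1}{3898} = \left(-4727 + 514\right) \frac{1}{3898} = \left(-4213\right) \frac{1}{3898} = - \frac{4213}{3898}$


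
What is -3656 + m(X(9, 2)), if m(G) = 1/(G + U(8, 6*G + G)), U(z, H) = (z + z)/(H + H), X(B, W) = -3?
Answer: -259597/71 ≈ -3656.3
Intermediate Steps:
U(z, H) = z/H (U(z, H) = (2*z)/((2*H)) = (2*z)*(1/(2*H)) = z/H)
m(G) = 1/(G + 8/(7*G)) (m(G) = 1/(G + 8/(6*G + G)) = 1/(G + 8/((7*G))) = 1/(G + 8*(1/(7*G))) = 1/(G + 8/(7*G)))
-3656 + m(X(9, 2)) = -3656 + 7*(-3)/(8 + 7*(-3)²) = -3656 + 7*(-3)/(8 + 7*9) = -3656 + 7*(-3)/(8 + 63) = -3656 + 7*(-3)/71 = -3656 + 7*(-3)*(1/71) = -3656 - 21/71 = -259597/71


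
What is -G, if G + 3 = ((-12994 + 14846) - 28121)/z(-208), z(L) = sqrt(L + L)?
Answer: 3 - 26269*I*sqrt(26)/104 ≈ 3.0 - 1287.9*I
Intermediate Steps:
z(L) = sqrt(2)*sqrt(L) (z(L) = sqrt(2*L) = sqrt(2)*sqrt(L))
G = -3 + 26269*I*sqrt(26)/104 (G = -3 + ((-12994 + 14846) - 28121)/((sqrt(2)*sqrt(-208))) = -3 + (1852 - 28121)/((sqrt(2)*(4*I*sqrt(13)))) = -3 - 26269*(-I*sqrt(26)/104) = -3 - (-26269)*I*sqrt(26)/104 = -3 + 26269*I*sqrt(26)/104 ≈ -3.0 + 1287.9*I)
-G = -(-3 + 26269*I*sqrt(26)/104) = 3 - 26269*I*sqrt(26)/104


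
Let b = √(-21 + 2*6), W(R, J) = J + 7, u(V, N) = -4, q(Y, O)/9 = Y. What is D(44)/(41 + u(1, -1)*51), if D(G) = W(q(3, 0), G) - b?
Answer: -51/163 + 3*I/163 ≈ -0.31288 + 0.018405*I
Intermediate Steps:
q(Y, O) = 9*Y
W(R, J) = 7 + J
b = 3*I (b = √(-21 + 12) = √(-9) = 3*I ≈ 3.0*I)
D(G) = 7 + G - 3*I (D(G) = (7 + G) - 3*I = 7 + G - 3*I)
D(44)/(41 + u(1, -1)*51) = (7 + 44 - 3*I)/(41 - 4*51) = (51 - 3*I)/(41 - 204) = (51 - 3*I)/(-163) = (51 - 3*I)*(-1/163) = -51/163 + 3*I/163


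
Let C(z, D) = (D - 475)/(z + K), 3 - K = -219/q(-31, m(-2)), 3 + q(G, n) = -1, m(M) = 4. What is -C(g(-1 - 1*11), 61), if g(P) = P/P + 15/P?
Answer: -207/26 ≈ -7.9615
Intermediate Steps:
g(P) = 1 + 15/P
q(G, n) = -4 (q(G, n) = -3 - 1 = -4)
K = -207/4 (K = 3 - (-219)/(-4) = 3 - (-219)*(-1)/4 = 3 - 1*219/4 = 3 - 219/4 = -207/4 ≈ -51.750)
C(z, D) = (-475 + D)/(-207/4 + z) (C(z, D) = (D - 475)/(z - 207/4) = (-475 + D)/(-207/4 + z))
-C(g(-1 - 1*11), 61) = -4*(-475 + 61)/(-207 + 4*((15 + (-1 - 1*11))/(-1 - 1*11))) = -4*(-414)/(-207 + 4*((15 + (-1 - 11))/(-1 - 11))) = -4*(-414)/(-207 + 4*((15 - 12)/(-12))) = -4*(-414)/(-207 + 4*(-1/12*3)) = -4*(-414)/(-207 + 4*(-¼)) = -4*(-414)/(-207 - 1) = -4*(-414)/(-208) = -4*(-1)*(-414)/208 = -1*207/26 = -207/26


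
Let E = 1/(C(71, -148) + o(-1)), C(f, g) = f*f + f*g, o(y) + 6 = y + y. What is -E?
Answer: 1/5475 ≈ 0.00018265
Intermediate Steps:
o(y) = -6 + 2*y (o(y) = -6 + (y + y) = -6 + 2*y)
C(f, g) = f² + f*g
E = -1/5475 (E = 1/(71*(71 - 148) + (-6 + 2*(-1))) = 1/(71*(-77) + (-6 - 2)) = 1/(-5467 - 8) = 1/(-5475) = -1/5475 ≈ -0.00018265)
-E = -1*(-1/5475) = 1/5475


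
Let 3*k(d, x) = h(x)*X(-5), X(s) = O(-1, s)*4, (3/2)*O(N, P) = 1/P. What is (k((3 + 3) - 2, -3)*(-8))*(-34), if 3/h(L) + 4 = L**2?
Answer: -2176/75 ≈ -29.013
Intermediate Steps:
O(N, P) = 2/(3*P)
h(L) = 3/(-4 + L**2)
X(s) = 8/(3*s) (X(s) = (2/(3*s))*4 = 8/(3*s))
k(d, x) = -8/(15*(-4 + x**2)) (k(d, x) = ((3/(-4 + x**2))*((8/3)/(-5)))/3 = ((3/(-4 + x**2))*((8/3)*(-1/5)))/3 = ((3/(-4 + x**2))*(-8/15))/3 = (-8/(5*(-4 + x**2)))/3 = -8/(15*(-4 + x**2)))
(k((3 + 3) - 2, -3)*(-8))*(-34) = (-8/(-60 + 15*(-3)**2)*(-8))*(-34) = (-8/(-60 + 15*9)*(-8))*(-34) = (-8/(-60 + 135)*(-8))*(-34) = (-8/75*(-8))*(-34) = (-8*1/75*(-8))*(-34) = -8/75*(-8)*(-34) = (64/75)*(-34) = -2176/75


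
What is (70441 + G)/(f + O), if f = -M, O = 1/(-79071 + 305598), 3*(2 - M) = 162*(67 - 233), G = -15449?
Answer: -12457172784/2031041081 ≈ -6.1334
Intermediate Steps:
M = 8966 (M = 2 - 54*(67 - 233) = 2 - 54*(-166) = 2 - ⅓*(-26892) = 2 + 8964 = 8966)
O = 1/226527 ≈ 4.4145e-6
f = -8966 (f = -1*8966 = -8966)
(70441 + G)/(f + O) = (70441 - 15449)/(-8966 + 1/226527) = 54992/(-2031041081/226527) = 54992*(-226527/2031041081) = -12457172784/2031041081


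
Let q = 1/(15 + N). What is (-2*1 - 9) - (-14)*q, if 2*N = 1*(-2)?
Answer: -10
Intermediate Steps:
N = -1 (N = (1*(-2))/2 = (½)*(-2) = -1)
q = 1/14 (q = 1/(15 - 1) = 1/14 ≈ 0.071429)
(-2*1 - 9) - (-14)*q = (-2*1 - 9) - (-14)/14 = (-2 - 9) - 1*(-1) = -11 + 1 = -10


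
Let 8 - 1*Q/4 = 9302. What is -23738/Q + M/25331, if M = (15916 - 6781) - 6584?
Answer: 348071627/470852628 ≈ 0.73924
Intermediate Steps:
Q = -37176 (Q = 32 - 4*9302 = 32 - 37208 = -37176)
M = 2551 (M = 9135 - 6584 = 2551)
-23738/Q + M/25331 = -23738/(-37176) + 2551/25331 = -23738*(-1/37176) + 2551*(1/25331) = 11869/18588 + 2551/25331 = 348071627/470852628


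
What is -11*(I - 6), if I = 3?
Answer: 33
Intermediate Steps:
-11*(I - 6) = -11*(3 - 6) = -11*(-3) = 33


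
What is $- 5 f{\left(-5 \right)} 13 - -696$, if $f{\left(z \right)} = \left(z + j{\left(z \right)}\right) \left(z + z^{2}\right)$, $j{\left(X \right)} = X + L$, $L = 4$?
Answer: $8496$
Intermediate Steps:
$j{\left(X \right)} = 4 + X$ ($j{\left(X \right)} = X + 4 = 4 + X$)
$f{\left(z \right)} = \left(4 + 2 z\right) \left(z + z^{2}\right)$ ($f{\left(z \right)} = \left(z + \left(4 + z\right)\right) \left(z + z^{2}\right) = \left(4 + 2 z\right) \left(z + z^{2}\right)$)
$- 5 f{\left(-5 \right)} 13 - -696 = - 5 \cdot 2 \left(-5\right) \left(2 + \left(-5\right)^{2} + 3 \left(-5\right)\right) 13 - -696 = - 5 \cdot 2 \left(-5\right) \left(2 + 25 - 15\right) 13 + 696 = - 5 \cdot 2 \left(-5\right) 12 \cdot 13 + 696 = \left(-5\right) \left(-120\right) 13 + 696 = 600 \cdot 13 + 696 = 7800 + 696 = 8496$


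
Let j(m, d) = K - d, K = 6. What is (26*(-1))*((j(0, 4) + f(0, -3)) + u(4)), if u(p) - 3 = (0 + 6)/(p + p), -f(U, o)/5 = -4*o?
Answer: 2821/2 ≈ 1410.5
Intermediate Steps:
j(m, d) = 6 - d
f(U, o) = 20*o (f(U, o) = -(-20)*o = 20*o)
u(p) = 3 + 3/p (u(p) = 3 + (0 + 6)/(p + p) = 3 + 6/((2*p)) = 3 + 6*(1/(2*p)) = 3 + 3/p)
(26*(-1))*((j(0, 4) + f(0, -3)) + u(4)) = (26*(-1))*(((6 - 1*4) + 20*(-3)) + (3 + 3/4)) = -26*(((6 - 4) - 60) + (3 + 3*(¼))) = -26*((2 - 60) + (3 + ¾)) = -26*(-58 + 15/4) = -26*(-217/4) = 2821/2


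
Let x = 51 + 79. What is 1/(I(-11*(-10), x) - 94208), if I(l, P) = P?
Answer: -1/94078 ≈ -1.0629e-5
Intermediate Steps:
x = 130
1/(I(-11*(-10), x) - 94208) = 1/(130 - 94208) = 1/(-94078) = -1/94078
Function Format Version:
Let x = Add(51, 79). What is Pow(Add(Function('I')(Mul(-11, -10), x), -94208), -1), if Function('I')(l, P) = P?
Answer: Rational(-1, 94078) ≈ -1.0629e-5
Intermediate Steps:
x = 130
Pow(Add(Function('I')(Mul(-11, -10), x), -94208), -1) = Pow(Add(130, -94208), -1) = Pow(-94078, -1) = Rational(-1, 94078)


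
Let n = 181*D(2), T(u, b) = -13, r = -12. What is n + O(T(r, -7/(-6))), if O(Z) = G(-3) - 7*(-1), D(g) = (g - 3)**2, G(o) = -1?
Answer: 187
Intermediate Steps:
D(g) = (-3 + g)**2
O(Z) = 6 (O(Z) = -1 - 7*(-1) = -1 + 7 = 6)
n = 181 (n = 181*(-3 + 2)**2 = 181*(-1)**2 = 181*1 = 181)
n + O(T(r, -7/(-6))) = 181 + 6 = 187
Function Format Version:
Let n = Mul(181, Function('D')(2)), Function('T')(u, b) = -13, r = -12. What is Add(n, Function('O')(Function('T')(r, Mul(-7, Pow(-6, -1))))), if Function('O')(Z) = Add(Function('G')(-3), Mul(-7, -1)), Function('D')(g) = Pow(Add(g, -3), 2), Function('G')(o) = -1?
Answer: 187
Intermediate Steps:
Function('D')(g) = Pow(Add(-3, g), 2)
Function('O')(Z) = 6 (Function('O')(Z) = Add(-1, Mul(-7, -1)) = Add(-1, 7) = 6)
n = 181 (n = Mul(181, Pow(Add(-3, 2), 2)) = Mul(181, Pow(-1, 2)) = Mul(181, 1) = 181)
Add(n, Function('O')(Function('T')(r, Mul(-7, Pow(-6, -1))))) = Add(181, 6) = 187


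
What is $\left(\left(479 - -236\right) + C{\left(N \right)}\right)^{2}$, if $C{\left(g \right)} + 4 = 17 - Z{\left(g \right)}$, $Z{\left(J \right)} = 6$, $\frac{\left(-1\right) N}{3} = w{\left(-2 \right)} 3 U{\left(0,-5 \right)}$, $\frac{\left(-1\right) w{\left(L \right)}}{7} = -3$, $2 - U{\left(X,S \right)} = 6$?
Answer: $521284$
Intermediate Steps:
$U{\left(X,S \right)} = -4$ ($U{\left(X,S \right)} = 2 - 6 = -4$)
$w{\left(L \right)} = 21$ ($w{\left(L \right)} = \left(-7\right) \left(-3\right) = 21$)
$N = 756$ ($N = - 3 \cdot 21 \cdot 3 \left(-4\right) = - 3 \cdot 63 \left(-4\right) = \left(-3\right) \left(-252\right) = 756$)
$C{\left(g \right)} = 7$ ($C{\left(g \right)} = -4 + \left(17 - 6\right) = -4 + 11 = 7$)
$\left(\left(479 - -236\right) + C{\left(N \right)}\right)^{2} = \left(\left(479 - -236\right) + 7\right)^{2} = \left(\left(479 + 236\right) + 7\right)^{2} = \left(715 + 7\right)^{2} = 722^{2} = 521284$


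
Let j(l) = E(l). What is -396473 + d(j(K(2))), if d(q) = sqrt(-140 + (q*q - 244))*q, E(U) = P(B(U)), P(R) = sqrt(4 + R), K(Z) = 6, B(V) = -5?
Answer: -396473 - sqrt(385) ≈ -3.9649e+5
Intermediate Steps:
E(U) = I (E(U) = sqrt(4 - 5) = sqrt(-1) = I)
j(l) = I
d(q) = q*sqrt(-384 + q**2) (d(q) = sqrt(-140 + (q**2 - 244))*q = sqrt(-140 + (-244 + q**2))*q = sqrt(-384 + q**2)*q = q*sqrt(-384 + q**2))
-396473 + d(j(K(2))) = -396473 + I*sqrt(-384 + I**2) = -396473 + I*sqrt(-384 - 1) = -396473 + I*sqrt(-385) = -396473 + I*(I*sqrt(385)) = -396473 - sqrt(385)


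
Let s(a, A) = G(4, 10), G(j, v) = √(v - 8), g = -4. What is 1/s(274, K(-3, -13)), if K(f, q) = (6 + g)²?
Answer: √2/2 ≈ 0.70711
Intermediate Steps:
K(f, q) = 4 (K(f, q) = (6 - 4)² = 2² = 4)
G(j, v) = √(-8 + v)
s(a, A) = √2 (s(a, A) = √(-8 + 10) = √2)
1/s(274, K(-3, -13)) = 1/(√2) = √2/2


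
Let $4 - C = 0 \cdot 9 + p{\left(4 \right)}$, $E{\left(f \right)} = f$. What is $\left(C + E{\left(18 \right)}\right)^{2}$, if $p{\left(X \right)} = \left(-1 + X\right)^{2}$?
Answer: $169$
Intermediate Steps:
$C = -5$ ($C = 4 - \left(0 \cdot 9 + \left(-1 + 4\right)^{2}\right) = 4 - \left(0 + 3^{2}\right) = 4 - \left(0 + 9\right) = 4 - 9 = -5$)
$\left(C + E{\left(18 \right)}\right)^{2} = \left(-5 + 18\right)^{2} = 13^{2} = 169$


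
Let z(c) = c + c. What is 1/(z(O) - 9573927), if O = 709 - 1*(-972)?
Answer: -1/9570565 ≈ -1.0449e-7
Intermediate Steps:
O = 1681 (O = 709 + 972 = 1681)
z(c) = 2*c
1/(z(O) - 9573927) = 1/(2*1681 - 9573927) = 1/(3362 - 9573927) = 1/(-9570565) = -1/9570565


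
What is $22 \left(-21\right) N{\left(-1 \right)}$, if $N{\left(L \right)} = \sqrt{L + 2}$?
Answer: $-462$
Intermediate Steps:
$N{\left(L \right)} = \sqrt{2 + L}$
$22 \left(-21\right) N{\left(-1 \right)} = 22 \left(-21\right) \sqrt{2 - 1} = - 462 \sqrt{1} = \left(-462\right) 1 = -462$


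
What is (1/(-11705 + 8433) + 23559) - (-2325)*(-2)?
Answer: 61870247/3272 ≈ 18909.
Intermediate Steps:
(1/(-11705 + 8433) + 23559) - (-2325)*(-2) = (1/(-3272) + 23559) - 1*4650 = (-1/3272 + 23559) - 4650 = 77085047/3272 - 4650 = 61870247/3272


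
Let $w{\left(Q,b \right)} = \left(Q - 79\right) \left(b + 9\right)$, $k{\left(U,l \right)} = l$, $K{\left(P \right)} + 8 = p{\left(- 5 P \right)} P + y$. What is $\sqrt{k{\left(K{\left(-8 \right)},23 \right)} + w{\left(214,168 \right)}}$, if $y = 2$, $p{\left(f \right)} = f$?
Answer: $\sqrt{23918} \approx 154.65$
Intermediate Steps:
$K{\left(P \right)} = -6 - 5 P^{2}$ ($K{\left(P \right)} = -8 + \left(- 5 P P + 2\right) = -8 - \left(-2 + 5 P^{2}\right) = -6 - 5 P^{2}$)
$w{\left(Q,b \right)} = \left(-79 + Q\right) \left(9 + b\right)$
$\sqrt{k{\left(K{\left(-8 \right)},23 \right)} + w{\left(214,168 \right)}} = \sqrt{23 + \left(-711 - 13272 + 9 \cdot 214 + 214 \cdot 168\right)} = \sqrt{23 + \left(-711 - 13272 + 1926 + 35952\right)} = \sqrt{23 + 23895} = \sqrt{23918}$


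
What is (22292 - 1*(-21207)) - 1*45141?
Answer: -1642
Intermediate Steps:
(22292 - 1*(-21207)) - 1*45141 = (22292 + 21207) - 45141 = 43499 - 45141 = -1642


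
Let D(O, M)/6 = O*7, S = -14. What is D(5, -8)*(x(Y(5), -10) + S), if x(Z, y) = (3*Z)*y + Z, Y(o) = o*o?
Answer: -155190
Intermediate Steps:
Y(o) = o²
D(O, M) = 42*O (D(O, M) = 6*(O*7) = 6*(7*O) = 42*O)
x(Z, y) = Z + 3*Z*y (x(Z, y) = 3*Z*y + Z = Z + 3*Z*y)
D(5, -8)*(x(Y(5), -10) + S) = (42*5)*(5²*(1 + 3*(-10)) - 14) = 210*(25*(1 - 30) - 14) = 210*(25*(-29) - 14) = 210*(-725 - 14) = 210*(-739) = -155190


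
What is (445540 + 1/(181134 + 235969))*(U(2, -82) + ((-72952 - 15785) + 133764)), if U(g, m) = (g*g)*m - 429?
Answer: 8226962846391670/417103 ≈ 1.9724e+10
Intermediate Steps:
U(g, m) = -429 + m*g**2 (U(g, m) = g**2*m - 429 = m*g**2 - 429 = -429 + m*g**2)
(445540 + 1/(181134 + 235969))*(U(2, -82) + ((-72952 - 15785) + 133764)) = (445540 + 1/(181134 + 235969))*((-429 - 82*2**2) + ((-72952 - 15785) + 133764)) = (445540 + 1/417103)*((-429 - 82*4) + (-88737 + 133764)) = (445540 + 1/417103)*((-429 - 328) + 45027) = 185836070621*(-757 + 45027)/417103 = (185836070621/417103)*44270 = 8226962846391670/417103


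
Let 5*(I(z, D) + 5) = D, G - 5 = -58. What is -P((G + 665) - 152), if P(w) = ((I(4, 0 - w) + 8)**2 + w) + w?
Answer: -8841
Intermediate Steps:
G = -53 (G = 5 - 58 = -53)
I(z, D) = -5 + D/5
P(w) = (3 - w/5)**2 + 2*w (P(w) = (((-5 + (0 - w)/5) + 8)**2 + w) + w = (((-5 + (-w)/5) + 8)**2 + w) + w = (((-5 - w/5) + 8)**2 + w) + w = ((3 - w/5)**2 + w) + w = (w + (3 - w/5)**2) + w = (3 - w/5)**2 + 2*w)
-P((G + 665) - 152) = -(2*((-53 + 665) - 152) + (15 - ((-53 + 665) - 152))**2/25) = -(2*(612 - 152) + (15 - (612 - 152))**2/25) = -(2*460 + (15 - 1*460)**2/25) = -(920 + (15 - 460)**2/25) = -(920 + (1/25)*(-445)**2) = -(920 + (1/25)*198025) = -(920 + 7921) = -1*8841 = -8841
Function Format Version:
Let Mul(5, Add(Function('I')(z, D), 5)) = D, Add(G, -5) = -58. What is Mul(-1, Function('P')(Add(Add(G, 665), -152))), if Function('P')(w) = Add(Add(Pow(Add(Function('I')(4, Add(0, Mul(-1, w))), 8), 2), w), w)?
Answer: -8841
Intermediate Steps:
G = -53 (G = Add(5, -58) = -53)
Function('I')(z, D) = Add(-5, Mul(Rational(1, 5), D))
Function('P')(w) = Add(Pow(Add(3, Mul(Rational(-1, 5), w)), 2), Mul(2, w)) (Function('P')(w) = Add(Add(Pow(Add(Add(-5, Mul(Rational(1, 5), Add(0, Mul(-1, w)))), 8), 2), w), w) = Add(Add(Pow(Add(Add(-5, Mul(Rational(1, 5), Mul(-1, w))), 8), 2), w), w) = Add(Add(Pow(Add(Add(-5, Mul(Rational(-1, 5), w)), 8), 2), w), w) = Add(Add(Pow(Add(3, Mul(Rational(-1, 5), w)), 2), w), w) = Add(Add(w, Pow(Add(3, Mul(Rational(-1, 5), w)), 2)), w) = Add(Pow(Add(3, Mul(Rational(-1, 5), w)), 2), Mul(2, w)))
Mul(-1, Function('P')(Add(Add(G, 665), -152))) = Mul(-1, Add(Mul(2, Add(Add(-53, 665), -152)), Mul(Rational(1, 25), Pow(Add(15, Mul(-1, Add(Add(-53, 665), -152))), 2)))) = Mul(-1, Add(Mul(2, Add(612, -152)), Mul(Rational(1, 25), Pow(Add(15, Mul(-1, Add(612, -152))), 2)))) = Mul(-1, Add(Mul(2, 460), Mul(Rational(1, 25), Pow(Add(15, Mul(-1, 460)), 2)))) = Mul(-1, Add(920, Mul(Rational(1, 25), Pow(Add(15, -460), 2)))) = Mul(-1, Add(920, Mul(Rational(1, 25), Pow(-445, 2)))) = Mul(-1, Add(920, Mul(Rational(1, 25), 198025))) = Mul(-1, Add(920, 7921)) = Mul(-1, 8841) = -8841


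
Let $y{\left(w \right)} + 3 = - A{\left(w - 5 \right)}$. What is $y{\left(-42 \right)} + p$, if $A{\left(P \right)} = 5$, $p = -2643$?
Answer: $-2651$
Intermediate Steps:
$y{\left(w \right)} = -8$ ($y{\left(w \right)} = -3 - 5 = -8$)
$y{\left(-42 \right)} + p = -8 - 2643 = -2651$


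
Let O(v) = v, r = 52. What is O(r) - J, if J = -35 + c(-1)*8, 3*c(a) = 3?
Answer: 79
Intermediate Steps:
c(a) = 1 (c(a) = (⅓)*3 = 1)
J = -27 (J = -35 + 1*8 = -35 + 8 = -27)
O(r) - J = 52 - 1*(-27) = 52 + 27 = 79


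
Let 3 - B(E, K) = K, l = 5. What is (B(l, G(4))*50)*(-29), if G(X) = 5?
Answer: 2900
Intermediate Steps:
B(E, K) = 3 - K
(B(l, G(4))*50)*(-29) = ((3 - 1*5)*50)*(-29) = ((3 - 5)*50)*(-29) = -2*50*(-29) = -100*(-29) = 2900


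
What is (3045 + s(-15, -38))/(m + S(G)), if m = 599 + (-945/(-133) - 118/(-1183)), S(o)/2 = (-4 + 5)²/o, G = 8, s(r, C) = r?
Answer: 272421240/54525157 ≈ 4.9962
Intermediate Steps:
S(o) = 2/o (S(o) = 2*((-4 + 5)²/o) = 2*(1²/o) = 2*(1/o) = 2/o)
m = 13625670/22477 (m = 599 + (-945*(-1/133) - 118*(-1/1183)) = 599 + (135/19 + 118/1183) = 599 + 161947/22477 = 13625670/22477 ≈ 606.21)
(3045 + s(-15, -38))/(m + S(G)) = (3045 - 15)/(13625670/22477 + 2/8) = 3030/(13625670/22477 + 2*(⅛)) = 3030/(13625670/22477 + ¼) = 3030/(54525157/89908) = 3030*(89908/54525157) = 272421240/54525157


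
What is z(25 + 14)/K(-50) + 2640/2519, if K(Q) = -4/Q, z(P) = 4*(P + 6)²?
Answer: 23186490/229 ≈ 1.0125e+5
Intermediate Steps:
z(P) = 4*(6 + P)²
z(25 + 14)/K(-50) + 2640/2519 = (4*(6 + (25 + 14))²)/((-4/(-50))) + 2640/2519 = (4*(6 + 39)²)/((-4*(-1/50))) + 2640*(1/2519) = (4*45²)/(2/25) + 240/229 = (4*2025)*(25/2) + 240/229 = 8100*(25/2) + 240/229 = 101250 + 240/229 = 23186490/229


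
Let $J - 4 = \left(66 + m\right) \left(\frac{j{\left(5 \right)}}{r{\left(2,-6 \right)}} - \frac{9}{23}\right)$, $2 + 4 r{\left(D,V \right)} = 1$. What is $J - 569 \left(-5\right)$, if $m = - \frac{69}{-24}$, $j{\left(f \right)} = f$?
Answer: $\frac{265797}{184} \approx 1444.5$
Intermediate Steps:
$r{\left(D,V \right)} = - \frac{1}{4}$ ($r{\left(D,V \right)} = - \frac{1}{2} + \frac{1}{4} \cdot 1 = - \frac{1}{2} + \frac{1}{4} = - \frac{1}{4}$)
$m = \frac{23}{8}$ ($m = \left(-69\right) \left(- \frac{1}{24}\right) = \frac{23}{8} \approx 2.875$)
$J = - \frac{257683}{184}$ ($J = 4 + \left(66 + \frac{23}{8}\right) \left(\frac{5}{- \frac{1}{4}} - \frac{9}{23}\right) = 4 + \frac{551 \left(5 \left(-4\right) - \frac{9}{23}\right)}{8} = 4 + \frac{551 \left(-20 - \frac{9}{23}\right)}{8} = 4 + \frac{551}{8} \left(- \frac{469}{23}\right) = 4 - \frac{258419}{184} = - \frac{257683}{184} \approx -1400.5$)
$J - 569 \left(-5\right) = - \frac{257683}{184} - 569 \left(-5\right) = - \frac{257683}{184} - -2845 = - \frac{257683}{184} + 2845 = \frac{265797}{184}$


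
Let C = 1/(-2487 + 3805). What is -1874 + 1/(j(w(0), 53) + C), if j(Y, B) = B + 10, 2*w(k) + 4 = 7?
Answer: -155606272/83035 ≈ -1874.0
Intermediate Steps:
w(k) = 3/2 (w(k) = -2 + (½)*7 = -2 + 7/2 = 3/2)
C = 1/1318 ≈ 0.00075873
j(Y, B) = 10 + B
-1874 + 1/(j(w(0), 53) + C) = -1874 + 1/((10 + 53) + 1/1318) = -1874 + 1/(63 + 1/1318) = -1874 + 1/(83035/1318) = -1874 + 1318/83035 = -155606272/83035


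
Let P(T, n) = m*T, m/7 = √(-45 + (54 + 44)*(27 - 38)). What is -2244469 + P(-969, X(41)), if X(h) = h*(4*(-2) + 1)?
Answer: -2244469 - 6783*I*√1123 ≈ -2.2445e+6 - 2.2731e+5*I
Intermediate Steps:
X(h) = -7*h (X(h) = h*(-8 + 1) = h*(-7) = -7*h)
m = 7*I*√1123 (m = 7*√(-45 + (54 + 44)*(27 - 38)) = 7*√(-45 + 98*(-11)) = 7*√(-45 - 1078) = 7*√(-1123) = 7*(I*√1123) = 7*I*√1123 ≈ 234.58*I)
P(T, n) = 7*I*T*√1123 (P(T, n) = (7*I*√1123)*T = 7*I*T*√1123)
-2244469 + P(-969, X(41)) = -2244469 + 7*I*(-969)*√1123 = -2244469 - 6783*I*√1123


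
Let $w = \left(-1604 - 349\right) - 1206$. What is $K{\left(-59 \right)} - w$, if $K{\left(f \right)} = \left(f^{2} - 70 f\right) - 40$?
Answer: $10730$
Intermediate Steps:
$K{\left(f \right)} = -40 + f^{2} - 70 f$
$w = -3159$ ($w = -1953 - 1206 = -3159$)
$K{\left(-59 \right)} - w = \left(-40 + \left(-59\right)^{2} - -4130\right) - -3159 = \left(-40 + 3481 + 4130\right) + 3159 = 7571 + 3159 = 10730$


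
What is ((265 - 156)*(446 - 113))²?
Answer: 1317472209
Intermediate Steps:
((265 - 156)*(446 - 113))² = (109*333)² = 36297² = 1317472209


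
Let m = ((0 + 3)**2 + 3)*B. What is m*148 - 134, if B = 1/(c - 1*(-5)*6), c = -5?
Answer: -1574/25 ≈ -62.960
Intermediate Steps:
B = 1/25 (B = 1/(-5 - 1*(-5)*6) = 1/(-5 + 5*6) = 1/(-5 + 30) = 1/25 ≈ 0.040000)
m = 12/25 (m = ((0 + 3)**2 + 3)*(1/25) = (3**2 + 3)*(1/25) = (9 + 3)*(1/25) = 12*(1/25) = 12/25 ≈ 0.48000)
m*148 - 134 = (12/25)*148 - 134 = 1776/25 - 134 = -1574/25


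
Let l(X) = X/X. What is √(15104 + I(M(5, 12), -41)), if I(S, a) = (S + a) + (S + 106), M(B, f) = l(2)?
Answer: √15171 ≈ 123.17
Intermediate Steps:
l(X) = 1
M(B, f) = 1
I(S, a) = 106 + a + 2*S (I(S, a) = (S + a) + (106 + S) = 106 + a + 2*S)
√(15104 + I(M(5, 12), -41)) = √(15104 + (106 - 41 + 2*1)) = √(15104 + (106 - 41 + 2)) = √(15104 + 67) = √15171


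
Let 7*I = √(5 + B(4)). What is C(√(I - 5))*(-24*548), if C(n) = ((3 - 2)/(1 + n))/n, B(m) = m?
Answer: 11508*√14/(-7*I + 4*√14) ≈ 2360.6 + 1104.1*I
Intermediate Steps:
I = 3/7 (I = √(5 + 4)/7 = √9/7 = (⅐)*3 = 3/7 ≈ 0.42857)
C(n) = 1/(n*(1 + n)) (C(n) = (1/(1 + n))/n = 1/((1 + n)*n) = 1/(n*(1 + n)))
C(√(I - 5))*(-24*548) = (1/((√(3/7 - 5))*(1 + √(3/7 - 5))))*(-24*548) = (1/((√(-32/7))*(1 + √(-32/7))))*(-13152) = (1/(((4*I*√14/7))*(1 + 4*I*√14/7)))*(-13152) = ((-I*√14/8)/(1 + 4*I*√14/7))*(-13152) = -I*√14/(8*(1 + 4*I*√14/7))*(-13152) = 1644*I*√14/(1 + 4*I*√14/7)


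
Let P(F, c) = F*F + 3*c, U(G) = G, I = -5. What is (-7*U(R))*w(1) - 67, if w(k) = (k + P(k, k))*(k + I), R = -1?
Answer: -207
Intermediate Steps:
P(F, c) = F² + 3*c
w(k) = (-5 + k)*(k² + 4*k) (w(k) = (k + (k² + 3*k))*(k - 5) = (k² + 4*k)*(-5 + k) = (-5 + k)*(k² + 4*k))
(-7*U(R))*w(1) - 67 = (-7*(-1))*(1*(-20 + 1² - 1*1)) - 67 = 7*(1*(-20 + 1 - 1)) - 67 = 7*(1*(-20)) - 67 = 7*(-20) - 67 = -140 - 67 = -207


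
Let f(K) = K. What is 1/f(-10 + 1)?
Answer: -1/9 ≈ -0.11111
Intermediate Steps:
1/f(-10 + 1) = 1/(-10 + 1) = 1/(-9) = -1/9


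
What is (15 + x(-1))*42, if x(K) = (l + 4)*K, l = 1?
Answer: 420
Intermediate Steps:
x(K) = 5*K (x(K) = (1 + 4)*K = 5*K)
(15 + x(-1))*42 = (15 + 5*(-1))*42 = (15 - 5)*42 = 10*42 = 420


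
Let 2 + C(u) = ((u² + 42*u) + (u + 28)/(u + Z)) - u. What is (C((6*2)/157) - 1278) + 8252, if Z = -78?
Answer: 1051642804876/150777933 ≈ 6974.8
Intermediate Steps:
C(u) = -2 + u² + 41*u + (28 + u)/(-78 + u) (C(u) = -2 + (((u² + 42*u) + (u + 28)/(u - 78)) - u) = -2 + (((u² + 42*u) + (28 + u)/(-78 + u)) - u) = -2 + ((u² + 42*u + (28 + u)/(-78 + u)) - u) = -2 + (u² + 41*u + (28 + u)/(-78 + u)) = -2 + u² + 41*u + (28 + u)/(-78 + u))
(C((6*2)/157) - 1278) + 8252 = ((184 + ((6*2)/157)³ - 3199*6*2/157 - 37*((6*2)/157)²)/(-78 + (6*2)/157) - 1278) + 8252 = ((184 + (12*(1/157))³ - 38388/157 - 37*(12*(1/157))²)/(-78 + 12*(1/157)) - 1278) + 8252 = ((184 + (12/157)³ - 3199*12/157 - 37*(12/157)²)/(-78 + 12/157) - 1278) + 8252 = ((184 + 1728/3869893 - 38388/157 - 37*144/24649)/(-12234/157) - 1278) + 8252 = (-157*(184 + 1728/3869893 - 38388/157 - 5328/24649)/12234 - 1278) + 8252 = (-157/12234*(-235000268/3869893) - 1278) + 8252 = (117500134/150777933 - 1278) + 8252 = -192576698240/150777933 + 8252 = 1051642804876/150777933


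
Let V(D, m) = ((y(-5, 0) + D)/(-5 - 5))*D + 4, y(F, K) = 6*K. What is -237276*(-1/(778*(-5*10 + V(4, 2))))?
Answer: -296595/46291 ≈ -6.4072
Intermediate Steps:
V(D, m) = 4 - D²/10 (V(D, m) = ((6*0 + D)/(-5 - 5))*D + 4 = ((0 + D)/(-10))*D + 4 = (D*(-⅒))*D + 4 = (-D/10)*D + 4 = -D²/10 + 4 = 4 - D²/10)
-237276*(-1/(778*(-5*10 + V(4, 2)))) = -237276*(-1/(778*(-5*10 + (4 - ⅒*4²)))) = -237276*(-1/(778*(-50 + (4 - ⅒*16)))) = -237276*(-1/(778*(-50 + (4 - 8/5)))) = -237276*(-1/(778*(-50 + 12/5))) = -237276/((-778*(-238/5))) = -237276/185164/5 = -237276*5/185164 = -296595/46291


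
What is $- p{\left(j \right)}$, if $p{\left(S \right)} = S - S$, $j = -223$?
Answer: $0$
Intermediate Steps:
$p{\left(S \right)} = 0$
$- p{\left(j \right)} = \left(-1\right) 0 = 0$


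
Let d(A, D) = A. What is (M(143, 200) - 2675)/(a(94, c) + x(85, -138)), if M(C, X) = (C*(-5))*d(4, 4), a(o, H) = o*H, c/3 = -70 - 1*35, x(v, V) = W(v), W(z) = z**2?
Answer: 1107/4477 ≈ 0.24726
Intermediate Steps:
x(v, V) = v**2
c = -315 (c = 3*(-70 - 1*35) = 3*(-70 - 35) = 3*(-105) = -315)
a(o, H) = H*o
M(C, X) = -20*C (M(C, X) = (C*(-5))*4 = -5*C*4 = -20*C)
(M(143, 200) - 2675)/(a(94, c) + x(85, -138)) = (-20*143 - 2675)/(-315*94 + 85**2) = (-2860 - 2675)/(-29610 + 7225) = -5535/(-22385) = -5535*(-1/22385) = 1107/4477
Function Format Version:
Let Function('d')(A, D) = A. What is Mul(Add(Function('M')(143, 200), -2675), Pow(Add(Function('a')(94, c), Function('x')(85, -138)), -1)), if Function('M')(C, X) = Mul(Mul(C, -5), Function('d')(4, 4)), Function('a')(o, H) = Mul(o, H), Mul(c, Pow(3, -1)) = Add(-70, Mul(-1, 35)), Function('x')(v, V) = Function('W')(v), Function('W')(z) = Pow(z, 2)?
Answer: Rational(1107, 4477) ≈ 0.24726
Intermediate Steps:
Function('x')(v, V) = Pow(v, 2)
c = -315 (c = Mul(3, Add(-70, Mul(-1, 35))) = Mul(3, Add(-70, -35)) = Mul(3, -105) = -315)
Function('a')(o, H) = Mul(H, o)
Function('M')(C, X) = Mul(-20, C) (Function('M')(C, X) = Mul(Mul(C, -5), 4) = Mul(Mul(-5, C), 4) = Mul(-20, C))
Mul(Add(Function('M')(143, 200), -2675), Pow(Add(Function('a')(94, c), Function('x')(85, -138)), -1)) = Mul(Add(Mul(-20, 143), -2675), Pow(Add(Mul(-315, 94), Pow(85, 2)), -1)) = Mul(Add(-2860, -2675), Pow(Add(-29610, 7225), -1)) = Mul(-5535, Pow(-22385, -1)) = Mul(-5535, Rational(-1, 22385)) = Rational(1107, 4477)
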